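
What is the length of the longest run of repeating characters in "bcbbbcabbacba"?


Input: "bcbbbcabbacba"
Scanning for longest run:
  Position 1 ('c'): new char, reset run to 1
  Position 2 ('b'): new char, reset run to 1
  Position 3 ('b'): continues run of 'b', length=2
  Position 4 ('b'): continues run of 'b', length=3
  Position 5 ('c'): new char, reset run to 1
  Position 6 ('a'): new char, reset run to 1
  Position 7 ('b'): new char, reset run to 1
  Position 8 ('b'): continues run of 'b', length=2
  Position 9 ('a'): new char, reset run to 1
  Position 10 ('c'): new char, reset run to 1
  Position 11 ('b'): new char, reset run to 1
  Position 12 ('a'): new char, reset run to 1
Longest run: 'b' with length 3

3


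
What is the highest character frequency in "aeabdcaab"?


Input: aeabdcaab
Character counts:
  'a': 4
  'b': 2
  'c': 1
  'd': 1
  'e': 1
Maximum frequency: 4

4


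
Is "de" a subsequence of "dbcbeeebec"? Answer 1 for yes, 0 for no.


Check if "de" is a subsequence of "dbcbeeebec"
Greedy scan:
  Position 0 ('d'): matches sub[0] = 'd'
  Position 1 ('b'): no match needed
  Position 2 ('c'): no match needed
  Position 3 ('b'): no match needed
  Position 4 ('e'): matches sub[1] = 'e'
  Position 5 ('e'): no match needed
  Position 6 ('e'): no match needed
  Position 7 ('b'): no match needed
  Position 8 ('e'): no match needed
  Position 9 ('c'): no match needed
All 2 characters matched => is a subsequence

1


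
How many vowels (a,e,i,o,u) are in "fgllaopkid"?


Input: fgllaopkid
Checking each character:
  'f' at position 0: consonant
  'g' at position 1: consonant
  'l' at position 2: consonant
  'l' at position 3: consonant
  'a' at position 4: vowel (running total: 1)
  'o' at position 5: vowel (running total: 2)
  'p' at position 6: consonant
  'k' at position 7: consonant
  'i' at position 8: vowel (running total: 3)
  'd' at position 9: consonant
Total vowels: 3

3


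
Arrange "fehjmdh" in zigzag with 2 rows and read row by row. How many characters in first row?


Zigzag "fehjmdh" into 2 rows:
Placing characters:
  'f' => row 0
  'e' => row 1
  'h' => row 0
  'j' => row 1
  'm' => row 0
  'd' => row 1
  'h' => row 0
Rows:
  Row 0: "fhmh"
  Row 1: "ejd"
First row length: 4

4


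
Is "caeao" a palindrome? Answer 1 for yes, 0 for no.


Input: caeao
Reversed: oaeac
  Compare pos 0 ('c') with pos 4 ('o'): MISMATCH
  Compare pos 1 ('a') with pos 3 ('a'): match
Result: not a palindrome

0


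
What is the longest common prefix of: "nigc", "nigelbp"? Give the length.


Words: nigc, nigelbp
  Position 0: all 'n' => match
  Position 1: all 'i' => match
  Position 2: all 'g' => match
  Position 3: ('c', 'e') => mismatch, stop
LCP = "nig" (length 3)

3


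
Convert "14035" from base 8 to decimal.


Input: "14035" in base 8
Positional expansion:
  Digit '1' (value 1) x 8^4 = 4096
  Digit '4' (value 4) x 8^3 = 2048
  Digit '0' (value 0) x 8^2 = 0
  Digit '3' (value 3) x 8^1 = 24
  Digit '5' (value 5) x 8^0 = 5
Sum = 6173

6173


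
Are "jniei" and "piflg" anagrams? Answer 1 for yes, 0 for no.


Strings: "jniei", "piflg"
Sorted first:  eiijn
Sorted second: fgilp
Differ at position 0: 'e' vs 'f' => not anagrams

0


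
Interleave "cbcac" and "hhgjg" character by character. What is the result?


Interleaving "cbcac" and "hhgjg":
  Position 0: 'c' from first, 'h' from second => "ch"
  Position 1: 'b' from first, 'h' from second => "bh"
  Position 2: 'c' from first, 'g' from second => "cg"
  Position 3: 'a' from first, 'j' from second => "aj"
  Position 4: 'c' from first, 'g' from second => "cg"
Result: chbhcgajcg

chbhcgajcg


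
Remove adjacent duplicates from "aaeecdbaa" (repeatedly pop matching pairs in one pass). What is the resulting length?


Input: aaeecdbaa
Stack-based adjacent duplicate removal:
  Read 'a': push. Stack: a
  Read 'a': matches stack top 'a' => pop. Stack: (empty)
  Read 'e': push. Stack: e
  Read 'e': matches stack top 'e' => pop. Stack: (empty)
  Read 'c': push. Stack: c
  Read 'd': push. Stack: cd
  Read 'b': push. Stack: cdb
  Read 'a': push. Stack: cdba
  Read 'a': matches stack top 'a' => pop. Stack: cdb
Final stack: "cdb" (length 3)

3


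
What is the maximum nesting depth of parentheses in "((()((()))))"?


Input: "((()((()))))"
Tracking depth:
  Position 0 '(': depth becomes 1
  Position 1 '(': depth becomes 2
  Position 2 '(': depth becomes 3
  Position 3 ')': depth becomes 2
  Position 4 '(': depth becomes 3
  Position 5 '(': depth becomes 4
  Position 6 '(': depth becomes 5
  Position 7 ')': depth becomes 4
  Position 8 ')': depth becomes 3
  Position 9 ')': depth becomes 2
  Position 10 ')': depth becomes 1
  Position 11 ')': depth becomes 0
Maximum depth reached: 5

5


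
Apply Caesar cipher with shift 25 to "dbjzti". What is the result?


Caesar cipher: shift "dbjzti" by 25
  'd' (pos 3) + 25 = pos 2 = 'c'
  'b' (pos 1) + 25 = pos 0 = 'a'
  'j' (pos 9) + 25 = pos 8 = 'i'
  'z' (pos 25) + 25 = pos 24 = 'y'
  't' (pos 19) + 25 = pos 18 = 's'
  'i' (pos 8) + 25 = pos 7 = 'h'
Result: caiysh

caiysh


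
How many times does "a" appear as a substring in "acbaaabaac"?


Searching for "a" in "acbaaabaac"
Scanning each position:
  Position 0: "a" => MATCH
  Position 1: "c" => no
  Position 2: "b" => no
  Position 3: "a" => MATCH
  Position 4: "a" => MATCH
  Position 5: "a" => MATCH
  Position 6: "b" => no
  Position 7: "a" => MATCH
  Position 8: "a" => MATCH
  Position 9: "c" => no
Total occurrences: 6

6


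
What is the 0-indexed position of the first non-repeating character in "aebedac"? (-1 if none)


Input: aebedac
Character frequencies:
  'a': 2
  'b': 1
  'c': 1
  'd': 1
  'e': 2
Scanning left to right for freq == 1:
  Position 0 ('a'): freq=2, skip
  Position 1 ('e'): freq=2, skip
  Position 2 ('b'): unique! => answer = 2

2


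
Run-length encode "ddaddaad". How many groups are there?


Input: ddaddaad
Scanning for consecutive runs:
  Group 1: 'd' x 2 (positions 0-1)
  Group 2: 'a' x 1 (positions 2-2)
  Group 3: 'd' x 2 (positions 3-4)
  Group 4: 'a' x 2 (positions 5-6)
  Group 5: 'd' x 1 (positions 7-7)
Total groups: 5

5


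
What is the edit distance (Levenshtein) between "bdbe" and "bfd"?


Computing edit distance: "bdbe" -> "bfd"
DP table:
           b    f    d
      0    1    2    3
  b   1    0    1    2
  d   2    1    1    1
  b   3    2    2    2
  e   4    3    3    3
Edit distance = dp[4][3] = 3

3


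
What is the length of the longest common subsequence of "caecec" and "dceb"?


LCS of "caecec" and "dceb"
DP table:
           d    c    e    b
      0    0    0    0    0
  c   0    0    1    1    1
  a   0    0    1    1    1
  e   0    0    1    2    2
  c   0    0    1    2    2
  e   0    0    1    2    2
  c   0    0    1    2    2
LCS length = dp[6][4] = 2

2


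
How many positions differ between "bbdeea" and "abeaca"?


Comparing "bbdeea" and "abeaca" position by position:
  Position 0: 'b' vs 'a' => DIFFER
  Position 1: 'b' vs 'b' => same
  Position 2: 'd' vs 'e' => DIFFER
  Position 3: 'e' vs 'a' => DIFFER
  Position 4: 'e' vs 'c' => DIFFER
  Position 5: 'a' vs 'a' => same
Positions that differ: 4

4


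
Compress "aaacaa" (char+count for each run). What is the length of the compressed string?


Input: aaacaa
Runs:
  'a' x 3 => "a3"
  'c' x 1 => "c1"
  'a' x 2 => "a2"
Compressed: "a3c1a2"
Compressed length: 6

6


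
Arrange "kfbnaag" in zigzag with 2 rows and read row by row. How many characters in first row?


Zigzag "kfbnaag" into 2 rows:
Placing characters:
  'k' => row 0
  'f' => row 1
  'b' => row 0
  'n' => row 1
  'a' => row 0
  'a' => row 1
  'g' => row 0
Rows:
  Row 0: "kbag"
  Row 1: "fna"
First row length: 4

4


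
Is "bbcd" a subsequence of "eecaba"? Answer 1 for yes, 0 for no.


Check if "bbcd" is a subsequence of "eecaba"
Greedy scan:
  Position 0 ('e'): no match needed
  Position 1 ('e'): no match needed
  Position 2 ('c'): no match needed
  Position 3 ('a'): no match needed
  Position 4 ('b'): matches sub[0] = 'b'
  Position 5 ('a'): no match needed
Only matched 1/4 characters => not a subsequence

0


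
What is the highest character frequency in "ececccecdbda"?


Input: ececccecdbda
Character counts:
  'a': 1
  'b': 1
  'c': 5
  'd': 2
  'e': 3
Maximum frequency: 5

5


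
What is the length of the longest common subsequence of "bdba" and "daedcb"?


LCS of "bdba" and "daedcb"
DP table:
           d    a    e    d    c    b
      0    0    0    0    0    0    0
  b   0    0    0    0    0    0    1
  d   0    1    1    1    1    1    1
  b   0    1    1    1    1    1    2
  a   0    1    2    2    2    2    2
LCS length = dp[4][6] = 2

2


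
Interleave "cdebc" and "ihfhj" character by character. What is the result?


Interleaving "cdebc" and "ihfhj":
  Position 0: 'c' from first, 'i' from second => "ci"
  Position 1: 'd' from first, 'h' from second => "dh"
  Position 2: 'e' from first, 'f' from second => "ef"
  Position 3: 'b' from first, 'h' from second => "bh"
  Position 4: 'c' from first, 'j' from second => "cj"
Result: cidhefbhcj

cidhefbhcj


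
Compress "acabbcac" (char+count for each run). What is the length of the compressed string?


Input: acabbcac
Runs:
  'a' x 1 => "a1"
  'c' x 1 => "c1"
  'a' x 1 => "a1"
  'b' x 2 => "b2"
  'c' x 1 => "c1"
  'a' x 1 => "a1"
  'c' x 1 => "c1"
Compressed: "a1c1a1b2c1a1c1"
Compressed length: 14

14


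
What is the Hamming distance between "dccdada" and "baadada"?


Comparing "dccdada" and "baadada" position by position:
  Position 0: 'd' vs 'b' => differ
  Position 1: 'c' vs 'a' => differ
  Position 2: 'c' vs 'a' => differ
  Position 3: 'd' vs 'd' => same
  Position 4: 'a' vs 'a' => same
  Position 5: 'd' vs 'd' => same
  Position 6: 'a' vs 'a' => same
Total differences (Hamming distance): 3

3


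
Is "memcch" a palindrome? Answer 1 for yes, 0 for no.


Input: memcch
Reversed: hccmem
  Compare pos 0 ('m') with pos 5 ('h'): MISMATCH
  Compare pos 1 ('e') with pos 4 ('c'): MISMATCH
  Compare pos 2 ('m') with pos 3 ('c'): MISMATCH
Result: not a palindrome

0


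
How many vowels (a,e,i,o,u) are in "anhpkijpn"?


Input: anhpkijpn
Checking each character:
  'a' at position 0: vowel (running total: 1)
  'n' at position 1: consonant
  'h' at position 2: consonant
  'p' at position 3: consonant
  'k' at position 4: consonant
  'i' at position 5: vowel (running total: 2)
  'j' at position 6: consonant
  'p' at position 7: consonant
  'n' at position 8: consonant
Total vowels: 2

2


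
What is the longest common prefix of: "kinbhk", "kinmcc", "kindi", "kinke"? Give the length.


Words: kinbhk, kinmcc, kindi, kinke
  Position 0: all 'k' => match
  Position 1: all 'i' => match
  Position 2: all 'n' => match
  Position 3: ('b', 'm', 'd', 'k') => mismatch, stop
LCP = "kin" (length 3)

3


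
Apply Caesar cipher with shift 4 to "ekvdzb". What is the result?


Caesar cipher: shift "ekvdzb" by 4
  'e' (pos 4) + 4 = pos 8 = 'i'
  'k' (pos 10) + 4 = pos 14 = 'o'
  'v' (pos 21) + 4 = pos 25 = 'z'
  'd' (pos 3) + 4 = pos 7 = 'h'
  'z' (pos 25) + 4 = pos 3 = 'd'
  'b' (pos 1) + 4 = pos 5 = 'f'
Result: iozhdf

iozhdf


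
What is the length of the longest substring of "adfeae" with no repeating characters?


Input: "adfeae"
Sliding window (track last position of each char):
  Position 0 ('a'): window [0,0] length 1 -- new best
  Position 1 ('d'): window [0,1] length 2 -- new best
  Position 2 ('f'): window [0,2] length 3 -- new best
  Position 3 ('e'): window [0,3] length 4 -- new best
  Position 4 ('a'): repeat (last at 0), move window start to 1
  Position 4 ('a'): window [1,4] length 4
  Position 5 ('e'): repeat (last at 3), move window start to 4
  Position 5 ('e'): window [4,5] length 2
Longest substring with no repeats: "adfe" with length 4

4


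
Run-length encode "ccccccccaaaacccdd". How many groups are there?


Input: ccccccccaaaacccdd
Scanning for consecutive runs:
  Group 1: 'c' x 8 (positions 0-7)
  Group 2: 'a' x 4 (positions 8-11)
  Group 3: 'c' x 3 (positions 12-14)
  Group 4: 'd' x 2 (positions 15-16)
Total groups: 4

4


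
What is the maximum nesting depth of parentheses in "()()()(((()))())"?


Input: "()()()(((()))())"
Tracking depth:
  Position 0 '(': depth becomes 1
  Position 1 ')': depth becomes 0
  Position 2 '(': depth becomes 1
  Position 3 ')': depth becomes 0
  Position 4 '(': depth becomes 1
  Position 5 ')': depth becomes 0
  Position 6 '(': depth becomes 1
  Position 7 '(': depth becomes 2
  Position 8 '(': depth becomes 3
  Position 9 '(': depth becomes 4
  Position 10 ')': depth becomes 3
  Position 11 ')': depth becomes 2
  Position 12 ')': depth becomes 1
  Position 13 '(': depth becomes 2
  Position 14 ')': depth becomes 1
  Position 15 ')': depth becomes 0
Maximum depth reached: 4

4


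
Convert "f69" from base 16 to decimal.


Input: "f69" in base 16
Positional expansion:
  Digit 'f' (value 15) x 16^2 = 3840
  Digit '6' (value 6) x 16^1 = 96
  Digit '9' (value 9) x 16^0 = 9
Sum = 3945

3945


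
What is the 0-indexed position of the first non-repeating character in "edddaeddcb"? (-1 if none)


Input: edddaeddcb
Character frequencies:
  'a': 1
  'b': 1
  'c': 1
  'd': 5
  'e': 2
Scanning left to right for freq == 1:
  Position 0 ('e'): freq=2, skip
  Position 1 ('d'): freq=5, skip
  Position 2 ('d'): freq=5, skip
  Position 3 ('d'): freq=5, skip
  Position 4 ('a'): unique! => answer = 4

4


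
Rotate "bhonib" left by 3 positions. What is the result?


Input: "bhonib", rotate left by 3
First 3 characters: "bho"
Remaining characters: "nib"
Concatenate remaining + first: "nib" + "bho" = "nibbho"

nibbho


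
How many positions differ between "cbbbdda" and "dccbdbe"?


Comparing "cbbbdda" and "dccbdbe" position by position:
  Position 0: 'c' vs 'd' => DIFFER
  Position 1: 'b' vs 'c' => DIFFER
  Position 2: 'b' vs 'c' => DIFFER
  Position 3: 'b' vs 'b' => same
  Position 4: 'd' vs 'd' => same
  Position 5: 'd' vs 'b' => DIFFER
  Position 6: 'a' vs 'e' => DIFFER
Positions that differ: 5

5


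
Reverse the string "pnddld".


Input: pnddld
Reading characters right to left:
  Position 5: 'd'
  Position 4: 'l'
  Position 3: 'd'
  Position 2: 'd'
  Position 1: 'n'
  Position 0: 'p'
Reversed: dlddnp

dlddnp


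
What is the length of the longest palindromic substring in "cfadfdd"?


Input: "cfadfdd"
Checking substrings for palindromes:
  [3:6] "dfd" (len 3) => palindrome
  [5:7] "dd" (len 2) => palindrome
Longest palindromic substring: "dfd" with length 3

3


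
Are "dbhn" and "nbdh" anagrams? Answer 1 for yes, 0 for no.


Strings: "dbhn", "nbdh"
Sorted first:  bdhn
Sorted second: bdhn
Sorted forms match => anagrams

1


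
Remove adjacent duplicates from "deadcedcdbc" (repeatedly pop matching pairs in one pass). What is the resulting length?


Input: deadcedcdbc
Stack-based adjacent duplicate removal:
  Read 'd': push. Stack: d
  Read 'e': push. Stack: de
  Read 'a': push. Stack: dea
  Read 'd': push. Stack: dead
  Read 'c': push. Stack: deadc
  Read 'e': push. Stack: deadce
  Read 'd': push. Stack: deadced
  Read 'c': push. Stack: deadcedc
  Read 'd': push. Stack: deadcedcd
  Read 'b': push. Stack: deadcedcdb
  Read 'c': push. Stack: deadcedcdbc
Final stack: "deadcedcdbc" (length 11)

11


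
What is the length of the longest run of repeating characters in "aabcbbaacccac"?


Input: "aabcbbaacccac"
Scanning for longest run:
  Position 1 ('a'): continues run of 'a', length=2
  Position 2 ('b'): new char, reset run to 1
  Position 3 ('c'): new char, reset run to 1
  Position 4 ('b'): new char, reset run to 1
  Position 5 ('b'): continues run of 'b', length=2
  Position 6 ('a'): new char, reset run to 1
  Position 7 ('a'): continues run of 'a', length=2
  Position 8 ('c'): new char, reset run to 1
  Position 9 ('c'): continues run of 'c', length=2
  Position 10 ('c'): continues run of 'c', length=3
  Position 11 ('a'): new char, reset run to 1
  Position 12 ('c'): new char, reset run to 1
Longest run: 'c' with length 3

3


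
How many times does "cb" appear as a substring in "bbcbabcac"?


Searching for "cb" in "bbcbabcac"
Scanning each position:
  Position 0: "bb" => no
  Position 1: "bc" => no
  Position 2: "cb" => MATCH
  Position 3: "ba" => no
  Position 4: "ab" => no
  Position 5: "bc" => no
  Position 6: "ca" => no
  Position 7: "ac" => no
Total occurrences: 1

1


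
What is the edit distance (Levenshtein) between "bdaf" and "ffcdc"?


Computing edit distance: "bdaf" -> "ffcdc"
DP table:
           f    f    c    d    c
      0    1    2    3    4    5
  b   1    1    2    3    4    5
  d   2    2    2    3    3    4
  a   3    3    3    3    4    4
  f   4    3    3    4    4    5
Edit distance = dp[4][5] = 5

5


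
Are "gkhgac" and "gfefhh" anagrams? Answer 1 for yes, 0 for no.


Strings: "gkhgac", "gfefhh"
Sorted first:  acgghk
Sorted second: effghh
Differ at position 0: 'a' vs 'e' => not anagrams

0


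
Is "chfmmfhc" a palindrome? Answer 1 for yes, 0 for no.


Input: chfmmfhc
Reversed: chfmmfhc
  Compare pos 0 ('c') with pos 7 ('c'): match
  Compare pos 1 ('h') with pos 6 ('h'): match
  Compare pos 2 ('f') with pos 5 ('f'): match
  Compare pos 3 ('m') with pos 4 ('m'): match
Result: palindrome

1


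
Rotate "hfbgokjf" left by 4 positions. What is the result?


Input: "hfbgokjf", rotate left by 4
First 4 characters: "hfbg"
Remaining characters: "okjf"
Concatenate remaining + first: "okjf" + "hfbg" = "okjfhfbg"

okjfhfbg


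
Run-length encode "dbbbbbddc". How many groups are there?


Input: dbbbbbddc
Scanning for consecutive runs:
  Group 1: 'd' x 1 (positions 0-0)
  Group 2: 'b' x 5 (positions 1-5)
  Group 3: 'd' x 2 (positions 6-7)
  Group 4: 'c' x 1 (positions 8-8)
Total groups: 4

4


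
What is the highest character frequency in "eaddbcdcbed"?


Input: eaddbcdcbed
Character counts:
  'a': 1
  'b': 2
  'c': 2
  'd': 4
  'e': 2
Maximum frequency: 4

4


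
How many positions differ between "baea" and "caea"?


Comparing "baea" and "caea" position by position:
  Position 0: 'b' vs 'c' => DIFFER
  Position 1: 'a' vs 'a' => same
  Position 2: 'e' vs 'e' => same
  Position 3: 'a' vs 'a' => same
Positions that differ: 1

1


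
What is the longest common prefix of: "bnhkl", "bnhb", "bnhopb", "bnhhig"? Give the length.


Words: bnhkl, bnhb, bnhopb, bnhhig
  Position 0: all 'b' => match
  Position 1: all 'n' => match
  Position 2: all 'h' => match
  Position 3: ('k', 'b', 'o', 'h') => mismatch, stop
LCP = "bnh" (length 3)

3


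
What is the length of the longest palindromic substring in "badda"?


Input: "badda"
Checking substrings for palindromes:
  [1:5] "adda" (len 4) => palindrome
  [2:4] "dd" (len 2) => palindrome
Longest palindromic substring: "adda" with length 4

4


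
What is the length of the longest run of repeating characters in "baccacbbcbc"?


Input: "baccacbbcbc"
Scanning for longest run:
  Position 1 ('a'): new char, reset run to 1
  Position 2 ('c'): new char, reset run to 1
  Position 3 ('c'): continues run of 'c', length=2
  Position 4 ('a'): new char, reset run to 1
  Position 5 ('c'): new char, reset run to 1
  Position 6 ('b'): new char, reset run to 1
  Position 7 ('b'): continues run of 'b', length=2
  Position 8 ('c'): new char, reset run to 1
  Position 9 ('b'): new char, reset run to 1
  Position 10 ('c'): new char, reset run to 1
Longest run: 'c' with length 2

2


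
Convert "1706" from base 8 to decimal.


Input: "1706" in base 8
Positional expansion:
  Digit '1' (value 1) x 8^3 = 512
  Digit '7' (value 7) x 8^2 = 448
  Digit '0' (value 0) x 8^1 = 0
  Digit '6' (value 6) x 8^0 = 6
Sum = 966

966


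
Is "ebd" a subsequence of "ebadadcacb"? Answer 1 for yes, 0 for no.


Check if "ebd" is a subsequence of "ebadadcacb"
Greedy scan:
  Position 0 ('e'): matches sub[0] = 'e'
  Position 1 ('b'): matches sub[1] = 'b'
  Position 2 ('a'): no match needed
  Position 3 ('d'): matches sub[2] = 'd'
  Position 4 ('a'): no match needed
  Position 5 ('d'): no match needed
  Position 6 ('c'): no match needed
  Position 7 ('a'): no match needed
  Position 8 ('c'): no match needed
  Position 9 ('b'): no match needed
All 3 characters matched => is a subsequence

1


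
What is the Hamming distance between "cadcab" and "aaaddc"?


Comparing "cadcab" and "aaaddc" position by position:
  Position 0: 'c' vs 'a' => differ
  Position 1: 'a' vs 'a' => same
  Position 2: 'd' vs 'a' => differ
  Position 3: 'c' vs 'd' => differ
  Position 4: 'a' vs 'd' => differ
  Position 5: 'b' vs 'c' => differ
Total differences (Hamming distance): 5

5


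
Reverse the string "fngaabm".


Input: fngaabm
Reading characters right to left:
  Position 6: 'm'
  Position 5: 'b'
  Position 4: 'a'
  Position 3: 'a'
  Position 2: 'g'
  Position 1: 'n'
  Position 0: 'f'
Reversed: mbaagnf

mbaagnf


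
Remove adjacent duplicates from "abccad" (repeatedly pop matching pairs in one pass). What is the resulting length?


Input: abccad
Stack-based adjacent duplicate removal:
  Read 'a': push. Stack: a
  Read 'b': push. Stack: ab
  Read 'c': push. Stack: abc
  Read 'c': matches stack top 'c' => pop. Stack: ab
  Read 'a': push. Stack: aba
  Read 'd': push. Stack: abad
Final stack: "abad" (length 4)

4


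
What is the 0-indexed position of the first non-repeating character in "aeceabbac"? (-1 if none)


Input: aeceabbac
Character frequencies:
  'a': 3
  'b': 2
  'c': 2
  'e': 2
Scanning left to right for freq == 1:
  Position 0 ('a'): freq=3, skip
  Position 1 ('e'): freq=2, skip
  Position 2 ('c'): freq=2, skip
  Position 3 ('e'): freq=2, skip
  Position 4 ('a'): freq=3, skip
  Position 5 ('b'): freq=2, skip
  Position 6 ('b'): freq=2, skip
  Position 7 ('a'): freq=3, skip
  Position 8 ('c'): freq=2, skip
  No unique character found => answer = -1

-1


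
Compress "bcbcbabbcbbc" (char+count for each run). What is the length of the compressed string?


Input: bcbcbabbcbbc
Runs:
  'b' x 1 => "b1"
  'c' x 1 => "c1"
  'b' x 1 => "b1"
  'c' x 1 => "c1"
  'b' x 1 => "b1"
  'a' x 1 => "a1"
  'b' x 2 => "b2"
  'c' x 1 => "c1"
  'b' x 2 => "b2"
  'c' x 1 => "c1"
Compressed: "b1c1b1c1b1a1b2c1b2c1"
Compressed length: 20

20


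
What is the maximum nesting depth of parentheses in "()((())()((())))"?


Input: "()((())()((())))"
Tracking depth:
  Position 0 '(': depth becomes 1
  Position 1 ')': depth becomes 0
  Position 2 '(': depth becomes 1
  Position 3 '(': depth becomes 2
  Position 4 '(': depth becomes 3
  Position 5 ')': depth becomes 2
  Position 6 ')': depth becomes 1
  Position 7 '(': depth becomes 2
  Position 8 ')': depth becomes 1
  Position 9 '(': depth becomes 2
  Position 10 '(': depth becomes 3
  Position 11 '(': depth becomes 4
  Position 12 ')': depth becomes 3
  Position 13 ')': depth becomes 2
  Position 14 ')': depth becomes 1
  Position 15 ')': depth becomes 0
Maximum depth reached: 4

4


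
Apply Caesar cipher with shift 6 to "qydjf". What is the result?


Caesar cipher: shift "qydjf" by 6
  'q' (pos 16) + 6 = pos 22 = 'w'
  'y' (pos 24) + 6 = pos 4 = 'e'
  'd' (pos 3) + 6 = pos 9 = 'j'
  'j' (pos 9) + 6 = pos 15 = 'p'
  'f' (pos 5) + 6 = pos 11 = 'l'
Result: wejpl

wejpl


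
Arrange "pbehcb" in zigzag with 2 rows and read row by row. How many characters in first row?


Zigzag "pbehcb" into 2 rows:
Placing characters:
  'p' => row 0
  'b' => row 1
  'e' => row 0
  'h' => row 1
  'c' => row 0
  'b' => row 1
Rows:
  Row 0: "pec"
  Row 1: "bhb"
First row length: 3

3


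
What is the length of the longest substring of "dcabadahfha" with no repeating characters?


Input: "dcabadahfha"
Sliding window (track last position of each char):
  Position 0 ('d'): window [0,0] length 1 -- new best
  Position 1 ('c'): window [0,1] length 2 -- new best
  Position 2 ('a'): window [0,2] length 3 -- new best
  Position 3 ('b'): window [0,3] length 4 -- new best
  Position 4 ('a'): repeat (last at 2), move window start to 3
  Position 4 ('a'): window [3,4] length 2
  Position 5 ('d'): window [3,5] length 3
  Position 6 ('a'): repeat (last at 4), move window start to 5
  Position 6 ('a'): window [5,6] length 2
  Position 7 ('h'): window [5,7] length 3
  Position 8 ('f'): window [5,8] length 4
  Position 9 ('h'): repeat (last at 7), move window start to 8
  Position 9 ('h'): window [8,9] length 2
  Position 10 ('a'): window [8,10] length 3
Longest substring with no repeats: "dcab" with length 4

4


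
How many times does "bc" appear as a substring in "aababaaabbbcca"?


Searching for "bc" in "aababaaabbbcca"
Scanning each position:
  Position 0: "aa" => no
  Position 1: "ab" => no
  Position 2: "ba" => no
  Position 3: "ab" => no
  Position 4: "ba" => no
  Position 5: "aa" => no
  Position 6: "aa" => no
  Position 7: "ab" => no
  Position 8: "bb" => no
  Position 9: "bb" => no
  Position 10: "bc" => MATCH
  Position 11: "cc" => no
  Position 12: "ca" => no
Total occurrences: 1

1


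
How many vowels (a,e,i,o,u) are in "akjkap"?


Input: akjkap
Checking each character:
  'a' at position 0: vowel (running total: 1)
  'k' at position 1: consonant
  'j' at position 2: consonant
  'k' at position 3: consonant
  'a' at position 4: vowel (running total: 2)
  'p' at position 5: consonant
Total vowels: 2

2


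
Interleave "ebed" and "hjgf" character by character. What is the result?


Interleaving "ebed" and "hjgf":
  Position 0: 'e' from first, 'h' from second => "eh"
  Position 1: 'b' from first, 'j' from second => "bj"
  Position 2: 'e' from first, 'g' from second => "eg"
  Position 3: 'd' from first, 'f' from second => "df"
Result: ehbjegdf

ehbjegdf


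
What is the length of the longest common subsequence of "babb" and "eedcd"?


LCS of "babb" and "eedcd"
DP table:
           e    e    d    c    d
      0    0    0    0    0    0
  b   0    0    0    0    0    0
  a   0    0    0    0    0    0
  b   0    0    0    0    0    0
  b   0    0    0    0    0    0
LCS length = dp[4][5] = 0

0


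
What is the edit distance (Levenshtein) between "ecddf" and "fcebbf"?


Computing edit distance: "ecddf" -> "fcebbf"
DP table:
           f    c    e    b    b    f
      0    1    2    3    4    5    6
  e   1    1    2    2    3    4    5
  c   2    2    1    2    3    4    5
  d   3    3    2    2    3    4    5
  d   4    4    3    3    3    4    5
  f   5    4    4    4    4    4    4
Edit distance = dp[5][6] = 4

4


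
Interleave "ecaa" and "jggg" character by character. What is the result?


Interleaving "ecaa" and "jggg":
  Position 0: 'e' from first, 'j' from second => "ej"
  Position 1: 'c' from first, 'g' from second => "cg"
  Position 2: 'a' from first, 'g' from second => "ag"
  Position 3: 'a' from first, 'g' from second => "ag"
Result: ejcgagag

ejcgagag


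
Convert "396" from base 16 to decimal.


Input: "396" in base 16
Positional expansion:
  Digit '3' (value 3) x 16^2 = 768
  Digit '9' (value 9) x 16^1 = 144
  Digit '6' (value 6) x 16^0 = 6
Sum = 918

918


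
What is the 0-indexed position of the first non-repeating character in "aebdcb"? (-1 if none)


Input: aebdcb
Character frequencies:
  'a': 1
  'b': 2
  'c': 1
  'd': 1
  'e': 1
Scanning left to right for freq == 1:
  Position 0 ('a'): unique! => answer = 0

0


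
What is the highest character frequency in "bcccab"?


Input: bcccab
Character counts:
  'a': 1
  'b': 2
  'c': 3
Maximum frequency: 3

3


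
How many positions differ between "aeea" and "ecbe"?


Comparing "aeea" and "ecbe" position by position:
  Position 0: 'a' vs 'e' => DIFFER
  Position 1: 'e' vs 'c' => DIFFER
  Position 2: 'e' vs 'b' => DIFFER
  Position 3: 'a' vs 'e' => DIFFER
Positions that differ: 4

4


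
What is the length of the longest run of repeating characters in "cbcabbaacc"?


Input: "cbcabbaacc"
Scanning for longest run:
  Position 1 ('b'): new char, reset run to 1
  Position 2 ('c'): new char, reset run to 1
  Position 3 ('a'): new char, reset run to 1
  Position 4 ('b'): new char, reset run to 1
  Position 5 ('b'): continues run of 'b', length=2
  Position 6 ('a'): new char, reset run to 1
  Position 7 ('a'): continues run of 'a', length=2
  Position 8 ('c'): new char, reset run to 1
  Position 9 ('c'): continues run of 'c', length=2
Longest run: 'b' with length 2

2


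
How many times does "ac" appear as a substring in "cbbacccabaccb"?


Searching for "ac" in "cbbacccabaccb"
Scanning each position:
  Position 0: "cb" => no
  Position 1: "bb" => no
  Position 2: "ba" => no
  Position 3: "ac" => MATCH
  Position 4: "cc" => no
  Position 5: "cc" => no
  Position 6: "ca" => no
  Position 7: "ab" => no
  Position 8: "ba" => no
  Position 9: "ac" => MATCH
  Position 10: "cc" => no
  Position 11: "cb" => no
Total occurrences: 2

2


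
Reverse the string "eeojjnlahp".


Input: eeojjnlahp
Reading characters right to left:
  Position 9: 'p'
  Position 8: 'h'
  Position 7: 'a'
  Position 6: 'l'
  Position 5: 'n'
  Position 4: 'j'
  Position 3: 'j'
  Position 2: 'o'
  Position 1: 'e'
  Position 0: 'e'
Reversed: phalnjjoee

phalnjjoee


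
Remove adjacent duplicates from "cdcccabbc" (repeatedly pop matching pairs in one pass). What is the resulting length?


Input: cdcccabbc
Stack-based adjacent duplicate removal:
  Read 'c': push. Stack: c
  Read 'd': push. Stack: cd
  Read 'c': push. Stack: cdc
  Read 'c': matches stack top 'c' => pop. Stack: cd
  Read 'c': push. Stack: cdc
  Read 'a': push. Stack: cdca
  Read 'b': push. Stack: cdcab
  Read 'b': matches stack top 'b' => pop. Stack: cdca
  Read 'c': push. Stack: cdcac
Final stack: "cdcac" (length 5)

5


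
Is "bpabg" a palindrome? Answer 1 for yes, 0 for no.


Input: bpabg
Reversed: gbapb
  Compare pos 0 ('b') with pos 4 ('g'): MISMATCH
  Compare pos 1 ('p') with pos 3 ('b'): MISMATCH
Result: not a palindrome

0


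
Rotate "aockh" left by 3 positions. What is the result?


Input: "aockh", rotate left by 3
First 3 characters: "aoc"
Remaining characters: "kh"
Concatenate remaining + first: "kh" + "aoc" = "khaoc"

khaoc


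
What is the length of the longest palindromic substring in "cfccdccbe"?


Input: "cfccdccbe"
Checking substrings for palindromes:
  [2:7] "ccdcc" (len 5) => palindrome
  [0:3] "cfc" (len 3) => palindrome
  [3:6] "cdc" (len 3) => palindrome
  [2:4] "cc" (len 2) => palindrome
  [5:7] "cc" (len 2) => palindrome
Longest palindromic substring: "ccdcc" with length 5

5


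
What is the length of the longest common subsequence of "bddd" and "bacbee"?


LCS of "bddd" and "bacbee"
DP table:
           b    a    c    b    e    e
      0    0    0    0    0    0    0
  b   0    1    1    1    1    1    1
  d   0    1    1    1    1    1    1
  d   0    1    1    1    1    1    1
  d   0    1    1    1    1    1    1
LCS length = dp[4][6] = 1

1


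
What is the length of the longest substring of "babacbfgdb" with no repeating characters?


Input: "babacbfgdb"
Sliding window (track last position of each char):
  Position 0 ('b'): window [0,0] length 1 -- new best
  Position 1 ('a'): window [0,1] length 2 -- new best
  Position 2 ('b'): repeat (last at 0), move window start to 1
  Position 2 ('b'): window [1,2] length 2
  Position 3 ('a'): repeat (last at 1), move window start to 2
  Position 3 ('a'): window [2,3] length 2
  Position 4 ('c'): window [2,4] length 3 -- new best
  Position 5 ('b'): repeat (last at 2), move window start to 3
  Position 5 ('b'): window [3,5] length 3
  Position 6 ('f'): window [3,6] length 4 -- new best
  Position 7 ('g'): window [3,7] length 5 -- new best
  Position 8 ('d'): window [3,8] length 6 -- new best
  Position 9 ('b'): repeat (last at 5), move window start to 6
  Position 9 ('b'): window [6,9] length 4
Longest substring with no repeats: "acbfgd" with length 6

6


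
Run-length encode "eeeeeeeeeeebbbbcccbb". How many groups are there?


Input: eeeeeeeeeeebbbbcccbb
Scanning for consecutive runs:
  Group 1: 'e' x 11 (positions 0-10)
  Group 2: 'b' x 4 (positions 11-14)
  Group 3: 'c' x 3 (positions 15-17)
  Group 4: 'b' x 2 (positions 18-19)
Total groups: 4

4


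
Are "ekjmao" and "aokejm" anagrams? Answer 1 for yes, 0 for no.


Strings: "ekjmao", "aokejm"
Sorted first:  aejkmo
Sorted second: aejkmo
Sorted forms match => anagrams

1


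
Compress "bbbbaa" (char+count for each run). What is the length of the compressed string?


Input: bbbbaa
Runs:
  'b' x 4 => "b4"
  'a' x 2 => "a2"
Compressed: "b4a2"
Compressed length: 4

4


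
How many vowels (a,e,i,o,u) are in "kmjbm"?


Input: kmjbm
Checking each character:
  'k' at position 0: consonant
  'm' at position 1: consonant
  'j' at position 2: consonant
  'b' at position 3: consonant
  'm' at position 4: consonant
Total vowels: 0

0


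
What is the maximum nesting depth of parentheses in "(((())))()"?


Input: "(((())))()"
Tracking depth:
  Position 0 '(': depth becomes 1
  Position 1 '(': depth becomes 2
  Position 2 '(': depth becomes 3
  Position 3 '(': depth becomes 4
  Position 4 ')': depth becomes 3
  Position 5 ')': depth becomes 2
  Position 6 ')': depth becomes 1
  Position 7 ')': depth becomes 0
  Position 8 '(': depth becomes 1
  Position 9 ')': depth becomes 0
Maximum depth reached: 4

4


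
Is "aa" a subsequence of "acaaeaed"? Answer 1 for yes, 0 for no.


Check if "aa" is a subsequence of "acaaeaed"
Greedy scan:
  Position 0 ('a'): matches sub[0] = 'a'
  Position 1 ('c'): no match needed
  Position 2 ('a'): matches sub[1] = 'a'
  Position 3 ('a'): no match needed
  Position 4 ('e'): no match needed
  Position 5 ('a'): no match needed
  Position 6 ('e'): no match needed
  Position 7 ('d'): no match needed
All 2 characters matched => is a subsequence

1


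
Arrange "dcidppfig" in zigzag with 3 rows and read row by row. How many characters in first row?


Zigzag "dcidppfig" into 3 rows:
Placing characters:
  'd' => row 0
  'c' => row 1
  'i' => row 2
  'd' => row 1
  'p' => row 0
  'p' => row 1
  'f' => row 2
  'i' => row 1
  'g' => row 0
Rows:
  Row 0: "dpg"
  Row 1: "cdpi"
  Row 2: "if"
First row length: 3

3


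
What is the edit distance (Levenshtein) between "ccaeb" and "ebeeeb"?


Computing edit distance: "ccaeb" -> "ebeeeb"
DP table:
           e    b    e    e    e    b
      0    1    2    3    4    5    6
  c   1    1    2    3    4    5    6
  c   2    2    2    3    4    5    6
  a   3    3    3    3    4    5    6
  e   4    3    4    3    3    4    5
  b   5    4    3    4    4    4    4
Edit distance = dp[5][6] = 4

4


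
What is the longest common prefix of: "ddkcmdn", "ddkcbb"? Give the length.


Words: ddkcmdn, ddkcbb
  Position 0: all 'd' => match
  Position 1: all 'd' => match
  Position 2: all 'k' => match
  Position 3: all 'c' => match
  Position 4: ('m', 'b') => mismatch, stop
LCP = "ddkc" (length 4)

4


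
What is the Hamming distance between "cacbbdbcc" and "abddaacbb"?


Comparing "cacbbdbcc" and "abddaacbb" position by position:
  Position 0: 'c' vs 'a' => differ
  Position 1: 'a' vs 'b' => differ
  Position 2: 'c' vs 'd' => differ
  Position 3: 'b' vs 'd' => differ
  Position 4: 'b' vs 'a' => differ
  Position 5: 'd' vs 'a' => differ
  Position 6: 'b' vs 'c' => differ
  Position 7: 'c' vs 'b' => differ
  Position 8: 'c' vs 'b' => differ
Total differences (Hamming distance): 9

9


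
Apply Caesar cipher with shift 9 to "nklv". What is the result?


Caesar cipher: shift "nklv" by 9
  'n' (pos 13) + 9 = pos 22 = 'w'
  'k' (pos 10) + 9 = pos 19 = 't'
  'l' (pos 11) + 9 = pos 20 = 'u'
  'v' (pos 21) + 9 = pos 4 = 'e'
Result: wtue

wtue


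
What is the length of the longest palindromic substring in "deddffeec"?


Input: "deddffeec"
Checking substrings for palindromes:
  [0:3] "ded" (len 3) => palindrome
  [2:4] "dd" (len 2) => palindrome
  [4:6] "ff" (len 2) => palindrome
  [6:8] "ee" (len 2) => palindrome
Longest palindromic substring: "ded" with length 3

3


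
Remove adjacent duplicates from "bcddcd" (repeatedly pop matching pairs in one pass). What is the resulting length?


Input: bcddcd
Stack-based adjacent duplicate removal:
  Read 'b': push. Stack: b
  Read 'c': push. Stack: bc
  Read 'd': push. Stack: bcd
  Read 'd': matches stack top 'd' => pop. Stack: bc
  Read 'c': matches stack top 'c' => pop. Stack: b
  Read 'd': push. Stack: bd
Final stack: "bd" (length 2)

2


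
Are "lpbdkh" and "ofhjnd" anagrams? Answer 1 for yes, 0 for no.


Strings: "lpbdkh", "ofhjnd"
Sorted first:  bdhklp
Sorted second: dfhjno
Differ at position 0: 'b' vs 'd' => not anagrams

0


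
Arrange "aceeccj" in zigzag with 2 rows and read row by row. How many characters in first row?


Zigzag "aceeccj" into 2 rows:
Placing characters:
  'a' => row 0
  'c' => row 1
  'e' => row 0
  'e' => row 1
  'c' => row 0
  'c' => row 1
  'j' => row 0
Rows:
  Row 0: "aecj"
  Row 1: "cec"
First row length: 4

4


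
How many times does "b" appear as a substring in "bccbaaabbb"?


Searching for "b" in "bccbaaabbb"
Scanning each position:
  Position 0: "b" => MATCH
  Position 1: "c" => no
  Position 2: "c" => no
  Position 3: "b" => MATCH
  Position 4: "a" => no
  Position 5: "a" => no
  Position 6: "a" => no
  Position 7: "b" => MATCH
  Position 8: "b" => MATCH
  Position 9: "b" => MATCH
Total occurrences: 5

5


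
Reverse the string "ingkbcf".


Input: ingkbcf
Reading characters right to left:
  Position 6: 'f'
  Position 5: 'c'
  Position 4: 'b'
  Position 3: 'k'
  Position 2: 'g'
  Position 1: 'n'
  Position 0: 'i'
Reversed: fcbkgni

fcbkgni


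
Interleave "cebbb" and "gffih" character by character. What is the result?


Interleaving "cebbb" and "gffih":
  Position 0: 'c' from first, 'g' from second => "cg"
  Position 1: 'e' from first, 'f' from second => "ef"
  Position 2: 'b' from first, 'f' from second => "bf"
  Position 3: 'b' from first, 'i' from second => "bi"
  Position 4: 'b' from first, 'h' from second => "bh"
Result: cgefbfbibh

cgefbfbibh


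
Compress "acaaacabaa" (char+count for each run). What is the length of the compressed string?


Input: acaaacabaa
Runs:
  'a' x 1 => "a1"
  'c' x 1 => "c1"
  'a' x 3 => "a3"
  'c' x 1 => "c1"
  'a' x 1 => "a1"
  'b' x 1 => "b1"
  'a' x 2 => "a2"
Compressed: "a1c1a3c1a1b1a2"
Compressed length: 14

14


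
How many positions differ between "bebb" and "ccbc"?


Comparing "bebb" and "ccbc" position by position:
  Position 0: 'b' vs 'c' => DIFFER
  Position 1: 'e' vs 'c' => DIFFER
  Position 2: 'b' vs 'b' => same
  Position 3: 'b' vs 'c' => DIFFER
Positions that differ: 3

3


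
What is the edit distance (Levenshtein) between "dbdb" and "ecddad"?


Computing edit distance: "dbdb" -> "ecddad"
DP table:
           e    c    d    d    a    d
      0    1    2    3    4    5    6
  d   1    1    2    2    3    4    5
  b   2    2    2    3    3    4    5
  d   3    3    3    2    3    4    4
  b   4    4    4    3    3    4    5
Edit distance = dp[4][6] = 5

5


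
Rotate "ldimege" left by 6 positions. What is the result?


Input: "ldimege", rotate left by 6
First 6 characters: "ldimeg"
Remaining characters: "e"
Concatenate remaining + first: "e" + "ldimeg" = "eldimeg"

eldimeg


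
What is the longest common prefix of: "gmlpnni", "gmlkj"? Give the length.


Words: gmlpnni, gmlkj
  Position 0: all 'g' => match
  Position 1: all 'm' => match
  Position 2: all 'l' => match
  Position 3: ('p', 'k') => mismatch, stop
LCP = "gml" (length 3)

3


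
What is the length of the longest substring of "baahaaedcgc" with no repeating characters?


Input: "baahaaedcgc"
Sliding window (track last position of each char):
  Position 0 ('b'): window [0,0] length 1 -- new best
  Position 1 ('a'): window [0,1] length 2 -- new best
  Position 2 ('a'): repeat (last at 1), move window start to 2
  Position 2 ('a'): window [2,2] length 1
  Position 3 ('h'): window [2,3] length 2
  Position 4 ('a'): repeat (last at 2), move window start to 3
  Position 4 ('a'): window [3,4] length 2
  Position 5 ('a'): repeat (last at 4), move window start to 5
  Position 5 ('a'): window [5,5] length 1
  Position 6 ('e'): window [5,6] length 2
  Position 7 ('d'): window [5,7] length 3 -- new best
  Position 8 ('c'): window [5,8] length 4 -- new best
  Position 9 ('g'): window [5,9] length 5 -- new best
  Position 10 ('c'): repeat (last at 8), move window start to 9
  Position 10 ('c'): window [9,10] length 2
Longest substring with no repeats: "aedcg" with length 5

5
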